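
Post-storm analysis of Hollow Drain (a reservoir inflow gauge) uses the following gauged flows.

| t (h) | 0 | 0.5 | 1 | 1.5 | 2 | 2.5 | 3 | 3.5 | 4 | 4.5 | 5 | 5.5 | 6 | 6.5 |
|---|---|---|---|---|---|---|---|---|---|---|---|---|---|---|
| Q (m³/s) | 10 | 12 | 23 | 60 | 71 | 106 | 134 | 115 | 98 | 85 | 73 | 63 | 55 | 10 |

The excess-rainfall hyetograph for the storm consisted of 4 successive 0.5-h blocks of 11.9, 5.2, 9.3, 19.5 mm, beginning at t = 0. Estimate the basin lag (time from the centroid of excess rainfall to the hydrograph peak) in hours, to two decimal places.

Centroid of excess rainfall: t_c = Σ P_i·t̄_i / ΣP_i = 1.1465 h (block centres at 0.25, 0.75, 1.25, 1.75 h).
Hydrograph peak occurs at t = 3 h, so basin lag t_L = 3 − 1.1465 = 1.85 h.

t_L ≈ 1.85 h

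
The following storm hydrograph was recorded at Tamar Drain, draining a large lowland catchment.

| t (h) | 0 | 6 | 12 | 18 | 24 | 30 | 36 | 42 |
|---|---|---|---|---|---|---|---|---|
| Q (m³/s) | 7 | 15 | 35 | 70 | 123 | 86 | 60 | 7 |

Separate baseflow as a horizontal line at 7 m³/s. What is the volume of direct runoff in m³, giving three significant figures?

Direct-runoff ordinates (Q − Q_b): 0.0, 8.0, 28.0, 63.0, 116.0, 79.0, 53.0, 0.0 m³/s.
ΣQ_DR = 347.0 m³/s.
With Δt = 6 h = 21600 s, V = ΣQ_DR · Δt = 347.0 × 21600 = 7.50 × 10^6 m³.

V ≈ 7.50 × 10^6 m³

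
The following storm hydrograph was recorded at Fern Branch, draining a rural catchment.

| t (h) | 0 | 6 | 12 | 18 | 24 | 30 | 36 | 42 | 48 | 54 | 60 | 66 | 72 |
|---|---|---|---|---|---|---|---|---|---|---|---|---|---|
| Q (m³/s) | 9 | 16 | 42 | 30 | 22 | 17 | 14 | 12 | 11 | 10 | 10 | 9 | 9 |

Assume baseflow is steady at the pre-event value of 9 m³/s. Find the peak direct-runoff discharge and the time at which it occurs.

Q_p = 33.0 m³/s at t = 12 h

Subtracting baseflow gives direct-runoff ordinates: 0.0, 7.0, 33.0, 21.0, 13.0, 8.0, 5.0, 3.0, 2.0, 1.0, 1.0, 0.0, 0.0 m³/s.
The maximum is 33.0 m³/s, occurring at the reading for t = 12 h.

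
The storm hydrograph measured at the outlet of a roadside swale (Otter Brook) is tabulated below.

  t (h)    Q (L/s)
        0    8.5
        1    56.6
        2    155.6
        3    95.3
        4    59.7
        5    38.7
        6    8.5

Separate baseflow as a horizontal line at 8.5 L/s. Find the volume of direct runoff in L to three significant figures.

V ≈ 1.31 × 10^6 L

Direct-runoff ordinates (Q − Q_b): 0.0, 48.1, 147.1, 86.8, 51.2, 30.2, 0.0 L/s.
ΣQ_DR = 363.4 L/s.
With Δt = 1 h = 3600 s, V = ΣQ_DR · Δt = 363.4 × 3600 = 1.31 × 10^6 L.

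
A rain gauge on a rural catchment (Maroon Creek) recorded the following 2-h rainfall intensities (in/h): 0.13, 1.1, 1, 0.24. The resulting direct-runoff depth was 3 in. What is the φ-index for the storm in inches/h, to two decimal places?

φ ≈ 0.30 in/h

Only the 2 blocks with intensity above φ contribute runoff: 1.1, 1 in/h.
Σ(I−φ)·Δt = d  ⇒  (1.1+1 − 2φ)·2 = 3
φ = (2.100 − 3/2) / 2 = 0.30 in/h.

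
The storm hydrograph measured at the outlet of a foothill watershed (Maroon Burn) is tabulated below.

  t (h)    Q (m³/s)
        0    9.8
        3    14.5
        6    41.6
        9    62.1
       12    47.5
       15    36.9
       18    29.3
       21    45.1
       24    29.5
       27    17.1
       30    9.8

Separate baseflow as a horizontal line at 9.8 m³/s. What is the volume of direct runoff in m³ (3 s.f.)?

Direct-runoff ordinates (Q − Q_b): 0.0, 4.7, 31.8, 52.3, 37.7, 27.1, 19.5, 35.3, 19.7, 7.3, 0.0 m³/s.
ΣQ_DR = 235.4 m³/s.
With Δt = 3 h = 10800 s, V = ΣQ_DR · Δt = 235.4 × 10800 = 2.54 × 10^6 m³.

V ≈ 2.54 × 10^6 m³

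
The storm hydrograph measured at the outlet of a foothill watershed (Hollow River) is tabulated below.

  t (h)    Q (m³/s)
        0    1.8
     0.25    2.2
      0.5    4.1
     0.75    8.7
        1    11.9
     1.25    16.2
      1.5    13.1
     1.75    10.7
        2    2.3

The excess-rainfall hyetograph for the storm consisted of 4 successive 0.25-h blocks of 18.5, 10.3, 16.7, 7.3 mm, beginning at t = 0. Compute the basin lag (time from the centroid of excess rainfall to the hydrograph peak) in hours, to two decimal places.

t_L ≈ 0.81 h

Centroid of excess rainfall: t_c = Σ P_i·t̄_i / ΣP_i = 0.4356 h (block centres at 0.125, 0.375, 0.625, 0.875 h).
Hydrograph peak occurs at t = 1.25 h, so basin lag t_L = 1.25 − 0.4356 = 0.81 h.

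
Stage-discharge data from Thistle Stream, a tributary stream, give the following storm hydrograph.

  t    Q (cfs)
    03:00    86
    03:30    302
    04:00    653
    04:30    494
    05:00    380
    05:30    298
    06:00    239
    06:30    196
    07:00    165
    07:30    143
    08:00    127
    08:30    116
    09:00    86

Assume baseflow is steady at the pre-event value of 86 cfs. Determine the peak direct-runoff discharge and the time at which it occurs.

Subtracting baseflow gives direct-runoff ordinates: 0.0, 216.0, 567.0, 408.0, 294.0, 212.0, 153.0, 110.0, 79.0, 57.0, 41.0, 30.0, 0.0 cfs.
The maximum is 567.0 cfs, occurring at the reading for t = 04:00.

Q_p = 567.0 cfs at t = 04:00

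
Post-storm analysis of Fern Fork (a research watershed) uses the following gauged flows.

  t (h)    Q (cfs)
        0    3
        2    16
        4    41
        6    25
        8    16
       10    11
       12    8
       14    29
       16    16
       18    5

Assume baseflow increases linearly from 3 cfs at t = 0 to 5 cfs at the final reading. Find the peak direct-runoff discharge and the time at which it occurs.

Q_p = 37.56 cfs at t = 4 h

Subtracting baseflow gives direct-runoff ordinates: 0.00, 12.78, 37.56, 21.33, 12.11, 6.89, 3.67, 24.44, 11.22, 0.00 cfs.
The maximum is 37.56 cfs, occurring at the reading for t = 4 h.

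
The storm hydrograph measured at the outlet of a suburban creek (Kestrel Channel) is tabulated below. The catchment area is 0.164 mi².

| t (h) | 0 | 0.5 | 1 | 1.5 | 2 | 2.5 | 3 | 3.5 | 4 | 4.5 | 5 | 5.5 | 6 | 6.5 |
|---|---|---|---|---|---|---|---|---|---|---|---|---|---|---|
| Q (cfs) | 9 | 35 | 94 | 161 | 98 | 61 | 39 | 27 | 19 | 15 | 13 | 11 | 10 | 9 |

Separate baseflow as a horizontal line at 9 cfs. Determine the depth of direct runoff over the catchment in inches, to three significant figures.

d ≈ 2.24 in

Direct runoff: 0.0, 26.0, 85.0, 152.0, 89.0, 52.0, 30.0, 18.0, 10.0, 6.0, 4.0, 2.0, 1.0, 0.0 cfs; ΣQ_DR = 475.0 cfs.
V = ΣQ_DR · Δt = 475.0 × 1800 s = 8.550 × 10^5 ft³.
Over A = 0.164 mi², depth = V / A = 2.24 in.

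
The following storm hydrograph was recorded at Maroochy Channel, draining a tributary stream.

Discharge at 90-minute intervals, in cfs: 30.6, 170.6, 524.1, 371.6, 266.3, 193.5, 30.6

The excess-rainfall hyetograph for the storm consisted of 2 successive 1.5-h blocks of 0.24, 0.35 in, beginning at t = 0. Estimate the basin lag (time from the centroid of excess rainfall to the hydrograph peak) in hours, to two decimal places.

Centroid of excess rainfall: t_c = Σ P_i·t̄_i / ΣP_i = 1.6398 h (block centres at 0.75, 2.25 h).
Hydrograph peak occurs at t = 3 h, so basin lag t_L = 3 − 1.6398 = 1.36 h.

t_L ≈ 1.36 h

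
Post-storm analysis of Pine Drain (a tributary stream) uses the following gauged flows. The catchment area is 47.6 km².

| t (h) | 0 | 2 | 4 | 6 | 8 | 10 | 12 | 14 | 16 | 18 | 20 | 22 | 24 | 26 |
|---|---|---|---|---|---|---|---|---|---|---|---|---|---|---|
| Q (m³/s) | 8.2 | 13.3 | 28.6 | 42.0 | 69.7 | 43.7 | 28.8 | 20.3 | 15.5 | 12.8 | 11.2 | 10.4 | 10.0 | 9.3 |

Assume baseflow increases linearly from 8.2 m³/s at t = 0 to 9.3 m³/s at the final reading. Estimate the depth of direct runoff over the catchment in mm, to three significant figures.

Direct runoff: 0.00, 5.02, 20.23, 33.55, 61.16, 35.08, 20.09, 11.51, 6.62, 3.84, 2.15, 1.27, 0.78, 0.00 m³/s; ΣQ_DR = 201.3 m³/s.
V = ΣQ_DR · Δt = 201.3 × 7200 s = 1.449 × 10^6 m³.
Over A = 47.6 km², depth = V / A = 30.4 mm.

d ≈ 30.4 mm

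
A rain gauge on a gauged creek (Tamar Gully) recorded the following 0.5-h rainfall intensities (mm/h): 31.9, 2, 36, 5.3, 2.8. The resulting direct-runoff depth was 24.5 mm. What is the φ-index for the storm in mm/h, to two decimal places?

Only the 2 blocks with intensity above φ contribute runoff: 31.9, 36 mm/h.
Σ(I−φ)·Δt = d  ⇒  (31.9+36 − 2φ)·0.5 = 24.5
φ = (67.90 − 24.5/0.5) / 2 = 9.45 mm/h.

φ ≈ 9.45 mm/h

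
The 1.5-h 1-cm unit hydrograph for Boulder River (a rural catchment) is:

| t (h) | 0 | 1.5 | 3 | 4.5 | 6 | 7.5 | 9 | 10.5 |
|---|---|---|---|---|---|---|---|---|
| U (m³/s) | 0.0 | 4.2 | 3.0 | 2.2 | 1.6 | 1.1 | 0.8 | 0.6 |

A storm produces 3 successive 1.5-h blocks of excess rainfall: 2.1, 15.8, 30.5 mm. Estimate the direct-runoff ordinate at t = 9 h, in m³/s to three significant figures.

By discrete convolution, Q_j = Σ (P_i / 10 mm) · U_{j−i}.
At t = 9 h (j=6): Q = (2.1/10)·0.8 + (15.8/10)·1.1 + (30.5/10)·1.6 = 6.79 m³/s.

Q ≈ 6.79 m³/s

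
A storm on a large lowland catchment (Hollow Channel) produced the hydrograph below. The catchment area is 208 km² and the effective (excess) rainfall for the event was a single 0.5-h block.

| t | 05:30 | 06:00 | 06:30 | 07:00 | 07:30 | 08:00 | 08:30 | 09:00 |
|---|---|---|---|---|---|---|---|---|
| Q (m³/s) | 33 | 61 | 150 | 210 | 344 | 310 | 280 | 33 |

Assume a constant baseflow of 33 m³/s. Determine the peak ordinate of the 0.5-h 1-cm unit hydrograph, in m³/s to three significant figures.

U_p ≈ 311 m³/s

Direct runoff: 0.0, 28.0, 117.0, 177.0, 311.0, 277.0, 247.0, 0.0 m³/s; ΣQ_DR = 1157 m³/s, peak = 311.0 m³/s.
Runoff depth d = ΣQ_DR·Δt / A = 1157 × 1800 / (208 km²) = 10.01 mm.
The 1-cm UH is the DRH scaled by (10 mm)/d, so U_p = 311.0 × 10/10.01 = 311 m³/s.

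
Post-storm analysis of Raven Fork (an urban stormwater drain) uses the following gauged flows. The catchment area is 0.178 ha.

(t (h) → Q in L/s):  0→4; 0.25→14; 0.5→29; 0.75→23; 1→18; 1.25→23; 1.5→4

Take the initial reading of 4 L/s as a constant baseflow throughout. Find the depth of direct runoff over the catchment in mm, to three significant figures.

d ≈ 44.0 mm

Direct runoff: 0.0, 10.0, 25.0, 19.0, 14.0, 19.0, 0.0 L/s; ΣQ_DR = 87.00 L/s.
V = ΣQ_DR · Δt = 87.00 × 900 s = 78300 L.
Over A = 0.178 ha, depth = V / A = 44.0 mm.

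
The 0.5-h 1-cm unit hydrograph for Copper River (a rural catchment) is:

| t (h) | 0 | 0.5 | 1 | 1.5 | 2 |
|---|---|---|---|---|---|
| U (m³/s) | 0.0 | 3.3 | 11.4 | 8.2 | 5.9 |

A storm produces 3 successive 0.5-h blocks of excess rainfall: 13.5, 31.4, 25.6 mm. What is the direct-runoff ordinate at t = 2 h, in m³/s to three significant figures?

Q ≈ 62.9 m³/s

By discrete convolution, Q_j = Σ (P_i / 10 mm) · U_{j−i}.
At t = 2 h (j=4): Q = (13.5/10)·5.9 + (31.4/10)·8.2 + (25.6/10)·11.4 = 62.9 m³/s.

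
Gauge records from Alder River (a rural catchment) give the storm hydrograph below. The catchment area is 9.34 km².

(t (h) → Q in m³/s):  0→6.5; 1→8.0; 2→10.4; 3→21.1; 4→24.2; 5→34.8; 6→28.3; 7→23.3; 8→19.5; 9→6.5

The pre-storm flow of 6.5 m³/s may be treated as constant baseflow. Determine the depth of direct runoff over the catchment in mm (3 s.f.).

d ≈ 45.3 mm

Direct runoff: 0.0, 1.5, 3.9, 14.6, 17.7, 28.3, 21.8, 16.8, 13.0, 0.0 m³/s; ΣQ_DR = 117.6 m³/s.
V = ΣQ_DR · Δt = 117.6 × 3600 s = 4.234 × 10^5 m³.
Over A = 9.34 km², depth = V / A = 45.3 mm.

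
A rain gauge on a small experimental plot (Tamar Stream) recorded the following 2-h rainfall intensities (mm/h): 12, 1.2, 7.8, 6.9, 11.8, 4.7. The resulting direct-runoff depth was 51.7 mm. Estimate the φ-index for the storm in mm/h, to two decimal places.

φ ≈ 3.47 mm/h

Only the 5 blocks with intensity above φ contribute runoff: 12, 7.8, 6.9, 11.8, 4.7 mm/h.
Σ(I−φ)·Δt = d  ⇒  (12+7.8+6.9+11.8+4.7 − 5φ)·2 = 51.7
φ = (43.20 − 51.7/2) / 5 = 3.47 mm/h.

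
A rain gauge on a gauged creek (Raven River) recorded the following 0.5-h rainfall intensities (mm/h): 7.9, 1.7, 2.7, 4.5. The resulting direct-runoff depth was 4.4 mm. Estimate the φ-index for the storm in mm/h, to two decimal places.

Only the 3 blocks with intensity above φ contribute runoff: 7.9, 2.7, 4.5 mm/h.
Σ(I−φ)·Δt = d  ⇒  (7.9+2.7+4.5 − 3φ)·0.5 = 4.4
φ = (15.10 − 4.4/0.5) / 3 = 2.10 mm/h.

φ ≈ 2.10 mm/h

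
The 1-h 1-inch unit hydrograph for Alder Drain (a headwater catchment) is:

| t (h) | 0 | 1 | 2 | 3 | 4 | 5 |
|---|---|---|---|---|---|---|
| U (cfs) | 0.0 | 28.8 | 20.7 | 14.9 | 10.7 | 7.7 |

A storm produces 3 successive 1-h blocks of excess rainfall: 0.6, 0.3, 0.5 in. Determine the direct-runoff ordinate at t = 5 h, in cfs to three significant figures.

By discrete convolution, Q_j = Σ (P_i / 1 in) · U_{j−i}.
At t = 5 h (j=5): Q = (0.6/1)·7.7 + (0.3/1)·10.7 + (0.5/1)·14.9 = 15.3 cfs.

Q ≈ 15.3 cfs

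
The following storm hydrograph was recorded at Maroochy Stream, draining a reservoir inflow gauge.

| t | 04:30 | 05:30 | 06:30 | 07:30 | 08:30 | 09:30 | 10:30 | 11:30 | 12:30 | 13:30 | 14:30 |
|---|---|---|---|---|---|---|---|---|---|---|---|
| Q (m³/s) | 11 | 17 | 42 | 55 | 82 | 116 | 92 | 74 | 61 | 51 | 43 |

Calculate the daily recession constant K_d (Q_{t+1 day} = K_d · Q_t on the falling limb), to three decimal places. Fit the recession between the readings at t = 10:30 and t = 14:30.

K_d ≈ 0.010

Between t = 10:30 and t = 14:30 the flow falls from 92 to 43 m³/s over 4×1 h = 4 h.
Per-interval ratio K = (43/92)^(1/4) = 0.8268; K_d = K^(24/1) = 0.010.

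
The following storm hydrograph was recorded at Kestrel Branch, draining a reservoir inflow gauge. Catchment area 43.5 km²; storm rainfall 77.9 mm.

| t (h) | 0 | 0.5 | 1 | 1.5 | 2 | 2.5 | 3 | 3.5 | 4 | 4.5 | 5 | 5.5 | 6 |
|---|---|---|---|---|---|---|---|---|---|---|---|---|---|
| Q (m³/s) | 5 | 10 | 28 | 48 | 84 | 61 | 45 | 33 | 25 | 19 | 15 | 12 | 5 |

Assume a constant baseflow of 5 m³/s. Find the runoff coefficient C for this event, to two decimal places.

C ≈ 0.17

ΣQ_DR = 325.0 m³/s; V = ΣQ_DR·Δt = 5.850 × 10^5 m³.
Runoff depth d = V / A = 13.45 mm.
C = d / P = 13.45 / 77.9 = 0.17.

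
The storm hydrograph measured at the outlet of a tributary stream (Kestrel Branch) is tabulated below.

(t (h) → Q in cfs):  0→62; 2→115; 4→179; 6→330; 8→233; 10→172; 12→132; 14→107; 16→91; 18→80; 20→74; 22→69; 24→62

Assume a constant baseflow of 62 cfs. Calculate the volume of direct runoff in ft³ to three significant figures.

Direct-runoff ordinates (Q − Q_b): 0.0, 53.0, 117.0, 268.0, 171.0, 110.0, 70.0, 45.0, 29.0, 18.0, 12.0, 7.0, 0.0 cfs.
ΣQ_DR = 900.0 cfs.
With Δt = 2 h = 7200 s, V = ΣQ_DR · Δt = 900.0 × 7200 = 6.48 × 10^6 ft³.

V ≈ 6.48 × 10^6 ft³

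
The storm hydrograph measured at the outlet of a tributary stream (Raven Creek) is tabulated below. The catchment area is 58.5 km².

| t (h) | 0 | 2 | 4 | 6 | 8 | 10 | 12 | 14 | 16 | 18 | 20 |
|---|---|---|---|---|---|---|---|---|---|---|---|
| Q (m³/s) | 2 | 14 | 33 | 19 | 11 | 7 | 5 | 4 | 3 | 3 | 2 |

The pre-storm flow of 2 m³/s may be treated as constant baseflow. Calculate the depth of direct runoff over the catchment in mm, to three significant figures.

Direct runoff: 0.0, 12.0, 31.0, 17.0, 9.0, 5.0, 3.0, 2.0, 1.0, 1.0, 0.0 m³/s; ΣQ_DR = 81.00 m³/s.
V = ΣQ_DR · Δt = 81.00 × 7200 s = 5.832 × 10^5 m³.
Over A = 58.5 km², depth = V / A = 9.97 mm.

d ≈ 9.97 mm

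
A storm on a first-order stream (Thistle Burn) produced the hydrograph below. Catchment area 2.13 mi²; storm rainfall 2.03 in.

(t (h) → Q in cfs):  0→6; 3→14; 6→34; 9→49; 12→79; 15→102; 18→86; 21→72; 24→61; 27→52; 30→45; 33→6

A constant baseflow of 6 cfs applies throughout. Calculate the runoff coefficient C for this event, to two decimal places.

ΣQ_DR = 534.0 cfs; V = ΣQ_DR·Δt = 5.767 × 10^6 ft³.
Runoff depth d = V / A = 1.165 in.
C = d / P = 1.165 / 2.03 = 0.57.

C ≈ 0.57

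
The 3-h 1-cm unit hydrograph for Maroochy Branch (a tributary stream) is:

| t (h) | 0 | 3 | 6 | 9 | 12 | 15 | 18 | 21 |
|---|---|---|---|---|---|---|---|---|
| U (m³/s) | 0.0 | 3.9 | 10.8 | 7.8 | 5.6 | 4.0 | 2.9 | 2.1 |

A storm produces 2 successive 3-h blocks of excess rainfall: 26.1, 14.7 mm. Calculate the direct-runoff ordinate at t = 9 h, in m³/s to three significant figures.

Q ≈ 36.2 m³/s

By discrete convolution, Q_j = Σ (P_i / 10 mm) · U_{j−i}.
At t = 9 h (j=3): Q = (26.1/10)·7.8 + (14.7/10)·10.8 = 36.2 m³/s.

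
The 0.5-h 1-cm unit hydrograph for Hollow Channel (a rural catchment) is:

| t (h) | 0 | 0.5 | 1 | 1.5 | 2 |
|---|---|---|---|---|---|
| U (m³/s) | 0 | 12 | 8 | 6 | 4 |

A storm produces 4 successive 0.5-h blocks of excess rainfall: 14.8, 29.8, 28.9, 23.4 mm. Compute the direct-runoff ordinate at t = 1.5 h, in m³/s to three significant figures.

Q ≈ 67.4 m³/s

By discrete convolution, Q_j = Σ (P_i / 10 mm) · U_{j−i}.
At t = 1.5 h (j=3): Q = (14.8/10)·6 + (29.8/10)·8 + (28.9/10)·12 + (23.4/10)·0 = 67.4 m³/s.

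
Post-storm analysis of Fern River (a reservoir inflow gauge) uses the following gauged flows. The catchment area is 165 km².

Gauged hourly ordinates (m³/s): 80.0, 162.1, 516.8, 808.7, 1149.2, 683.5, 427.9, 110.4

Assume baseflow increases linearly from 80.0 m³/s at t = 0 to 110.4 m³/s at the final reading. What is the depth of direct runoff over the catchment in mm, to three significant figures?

Direct runoff: 0.00, 77.76, 428.11, 715.67, 1051.83, 581.79, 321.84, 0.00 m³/s; ΣQ_DR = 3177 m³/s.
V = ΣQ_DR · Δt = 3177 × 3600 s = 1.144 × 10^7 m³.
Over A = 165 km², depth = V / A = 69.3 mm.

d ≈ 69.3 mm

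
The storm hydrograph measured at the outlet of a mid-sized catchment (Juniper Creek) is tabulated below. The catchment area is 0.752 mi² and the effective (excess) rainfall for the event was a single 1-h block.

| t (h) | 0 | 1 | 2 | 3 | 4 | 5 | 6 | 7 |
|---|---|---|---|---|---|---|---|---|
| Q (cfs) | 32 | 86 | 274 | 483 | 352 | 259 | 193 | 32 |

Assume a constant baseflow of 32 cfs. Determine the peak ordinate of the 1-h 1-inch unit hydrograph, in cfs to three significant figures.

Direct runoff: 0.0, 54.0, 242.0, 451.0, 320.0, 227.0, 161.0, 0.0 cfs; ΣQ_DR = 1455 cfs, peak = 451.0 cfs.
Runoff depth d = ΣQ_DR·Δt / A = 1455 × 3600 / (0.752 mi²) = 2.998 in.
The 1-inch UH is the DRH scaled by (1 in)/d, so U_p = 451.0 × 1/2.998 = 150 cfs.

U_p ≈ 150 cfs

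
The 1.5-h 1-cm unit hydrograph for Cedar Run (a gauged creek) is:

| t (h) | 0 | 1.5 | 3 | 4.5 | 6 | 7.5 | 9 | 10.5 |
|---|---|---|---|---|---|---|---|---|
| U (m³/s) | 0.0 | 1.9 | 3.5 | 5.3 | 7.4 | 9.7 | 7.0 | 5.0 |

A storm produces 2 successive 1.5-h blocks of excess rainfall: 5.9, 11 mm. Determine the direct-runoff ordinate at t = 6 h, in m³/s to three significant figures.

Q ≈ 10.2 m³/s

By discrete convolution, Q_j = Σ (P_i / 10 mm) · U_{j−i}.
At t = 6 h (j=4): Q = (5.9/10)·7.4 + (11/10)·5.3 = 10.2 m³/s.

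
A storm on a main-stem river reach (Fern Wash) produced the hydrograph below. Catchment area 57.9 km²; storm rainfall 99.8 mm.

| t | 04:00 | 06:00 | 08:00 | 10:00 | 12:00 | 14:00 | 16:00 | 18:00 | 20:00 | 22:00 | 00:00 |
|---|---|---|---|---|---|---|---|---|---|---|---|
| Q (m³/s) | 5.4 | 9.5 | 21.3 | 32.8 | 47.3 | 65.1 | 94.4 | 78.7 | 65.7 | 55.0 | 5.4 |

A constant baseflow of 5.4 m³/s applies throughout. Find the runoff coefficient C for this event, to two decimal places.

ΣQ_DR = 421.2 m³/s; V = ΣQ_DR·Δt = 3.033 × 10^6 m³.
Runoff depth d = V / A = 52.38 mm.
C = d / P = 52.38 / 99.8 = 0.52.

C ≈ 0.52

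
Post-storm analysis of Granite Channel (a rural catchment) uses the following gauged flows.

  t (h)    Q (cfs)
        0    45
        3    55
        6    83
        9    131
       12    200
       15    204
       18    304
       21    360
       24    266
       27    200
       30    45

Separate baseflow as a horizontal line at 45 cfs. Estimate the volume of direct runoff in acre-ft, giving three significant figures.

V ≈ 347 acre-ft

Direct-runoff ordinates (Q − Q_b): 0.0, 10.0, 38.0, 86.0, 155.0, 159.0, 259.0, 315.0, 221.0, 155.0, 0.0 cfs.
ΣQ_DR = 1398 cfs.
With Δt = 3 h = 10800 s, V = ΣQ_DR · Δt = 1398 × 10800 = 1.51 × 10^7 ft³ = 347 acre-ft.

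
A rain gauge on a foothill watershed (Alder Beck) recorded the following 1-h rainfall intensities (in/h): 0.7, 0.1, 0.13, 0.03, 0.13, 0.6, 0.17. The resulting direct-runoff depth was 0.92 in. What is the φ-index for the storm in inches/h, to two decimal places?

φ ≈ 0.19 in/h

Only the 2 blocks with intensity above φ contribute runoff: 0.7, 0.6 in/h.
Σ(I−φ)·Δt = d  ⇒  (0.7+0.6 − 2φ)·1 = 0.92
φ = (1.300 − 0.92/1) / 2 = 0.19 in/h.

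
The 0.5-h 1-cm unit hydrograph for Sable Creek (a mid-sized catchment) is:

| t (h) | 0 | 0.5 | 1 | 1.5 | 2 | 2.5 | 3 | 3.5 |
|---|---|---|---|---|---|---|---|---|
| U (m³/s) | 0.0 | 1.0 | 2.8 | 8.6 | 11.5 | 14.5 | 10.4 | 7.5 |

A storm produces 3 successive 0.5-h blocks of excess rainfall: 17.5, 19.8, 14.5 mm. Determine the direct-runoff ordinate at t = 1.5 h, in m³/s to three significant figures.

Q ≈ 22.0 m³/s

By discrete convolution, Q_j = Σ (P_i / 10 mm) · U_{j−i}.
At t = 1.5 h (j=3): Q = (17.5/10)·8.6 + (19.8/10)·2.8 + (14.5/10)·1.0 = 22.0 m³/s.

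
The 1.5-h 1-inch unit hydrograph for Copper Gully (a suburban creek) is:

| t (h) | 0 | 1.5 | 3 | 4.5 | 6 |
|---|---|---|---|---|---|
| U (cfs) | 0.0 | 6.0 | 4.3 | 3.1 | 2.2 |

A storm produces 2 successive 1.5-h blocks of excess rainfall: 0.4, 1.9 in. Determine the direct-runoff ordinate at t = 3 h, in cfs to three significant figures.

By discrete convolution, Q_j = Σ (P_i / 1 in) · U_{j−i}.
At t = 3 h (j=2): Q = (0.4/1)·4.3 + (1.9/1)·6.0 = 13.1 cfs.

Q ≈ 13.1 cfs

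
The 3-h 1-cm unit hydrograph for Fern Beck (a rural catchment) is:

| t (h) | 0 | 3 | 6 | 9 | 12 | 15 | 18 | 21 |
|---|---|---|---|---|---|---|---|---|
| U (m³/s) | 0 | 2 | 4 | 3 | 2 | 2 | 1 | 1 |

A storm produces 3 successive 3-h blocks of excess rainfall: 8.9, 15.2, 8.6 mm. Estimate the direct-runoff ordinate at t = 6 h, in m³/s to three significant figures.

By discrete convolution, Q_j = Σ (P_i / 10 mm) · U_{j−i}.
At t = 6 h (j=2): Q = (8.9/10)·4 + (15.2/10)·2 + (8.6/10)·0 = 6.60 m³/s.

Q ≈ 6.60 m³/s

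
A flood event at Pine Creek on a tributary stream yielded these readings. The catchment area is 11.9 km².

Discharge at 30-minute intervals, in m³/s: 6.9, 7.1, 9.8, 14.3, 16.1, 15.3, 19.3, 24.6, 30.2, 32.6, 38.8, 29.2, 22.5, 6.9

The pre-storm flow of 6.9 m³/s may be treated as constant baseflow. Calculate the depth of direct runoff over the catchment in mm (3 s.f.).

d ≈ 26.8 mm

Direct runoff: 0.0, 0.2, 2.9, 7.4, 9.2, 8.4, 12.4, 17.7, 23.3, 25.7, 31.9, 22.3, 15.6, 0.0 m³/s; ΣQ_DR = 177.0 m³/s.
V = ΣQ_DR · Δt = 177.0 × 1800 s = 3.186 × 10^5 m³.
Over A = 11.9 km², depth = V / A = 26.8 mm.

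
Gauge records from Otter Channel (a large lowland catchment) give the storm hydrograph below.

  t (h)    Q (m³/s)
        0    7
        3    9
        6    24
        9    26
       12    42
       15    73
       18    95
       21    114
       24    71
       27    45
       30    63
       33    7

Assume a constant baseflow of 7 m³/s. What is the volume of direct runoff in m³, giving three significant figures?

Direct-runoff ordinates (Q − Q_b): 0.0, 2.0, 17.0, 19.0, 35.0, 66.0, 88.0, 107.0, 64.0, 38.0, 56.0, 0.0 m³/s.
ΣQ_DR = 492.0 m³/s.
With Δt = 3 h = 10800 s, V = ΣQ_DR · Δt = 492.0 × 10800 = 5.31 × 10^6 m³.

V ≈ 5.31 × 10^6 m³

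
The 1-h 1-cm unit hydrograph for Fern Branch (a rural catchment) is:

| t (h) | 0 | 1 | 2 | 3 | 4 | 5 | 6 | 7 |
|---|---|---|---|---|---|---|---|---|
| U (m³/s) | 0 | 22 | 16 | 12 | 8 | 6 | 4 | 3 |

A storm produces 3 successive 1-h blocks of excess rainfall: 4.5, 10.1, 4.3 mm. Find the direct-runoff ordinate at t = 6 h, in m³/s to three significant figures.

By discrete convolution, Q_j = Σ (P_i / 10 mm) · U_{j−i}.
At t = 6 h (j=6): Q = (4.5/10)·4 + (10.1/10)·6 + (4.3/10)·8 = 11.3 m³/s.

Q ≈ 11.3 m³/s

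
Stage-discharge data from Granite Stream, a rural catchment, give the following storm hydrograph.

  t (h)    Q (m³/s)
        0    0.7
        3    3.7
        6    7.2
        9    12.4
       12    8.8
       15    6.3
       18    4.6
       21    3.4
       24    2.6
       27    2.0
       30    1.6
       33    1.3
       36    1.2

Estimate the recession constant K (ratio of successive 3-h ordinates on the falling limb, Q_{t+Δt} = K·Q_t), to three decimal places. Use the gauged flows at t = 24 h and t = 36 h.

K ≈ 0.824

Using the recession-limb readings at t = 24 h and t = 36 h: Q falls from 2.6 to 1.2 m³/s over 4 intervals.
K = (Q₂/Q₁)^(1/4) = (1.2/2.6)^(1/4) = 0.824.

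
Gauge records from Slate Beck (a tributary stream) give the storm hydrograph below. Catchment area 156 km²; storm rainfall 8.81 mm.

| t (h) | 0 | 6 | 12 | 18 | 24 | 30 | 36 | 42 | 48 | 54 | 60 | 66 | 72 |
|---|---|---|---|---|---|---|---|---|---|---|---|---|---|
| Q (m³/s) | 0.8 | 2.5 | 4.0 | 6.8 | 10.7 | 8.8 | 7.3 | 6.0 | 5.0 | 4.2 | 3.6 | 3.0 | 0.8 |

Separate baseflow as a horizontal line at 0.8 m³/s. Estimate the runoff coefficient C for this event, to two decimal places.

ΣQ_DR = 53.10 m³/s; V = ΣQ_DR·Δt = 1.147 × 10^6 m³.
Runoff depth d = V / A = 7.352 mm.
C = d / P = 7.352 / 8.81 = 0.83.

C ≈ 0.83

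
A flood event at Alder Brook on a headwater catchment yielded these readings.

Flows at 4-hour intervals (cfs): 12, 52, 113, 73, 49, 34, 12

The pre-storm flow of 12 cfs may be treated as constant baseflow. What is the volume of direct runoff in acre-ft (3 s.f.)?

V ≈ 86.3 acre-ft

Direct-runoff ordinates (Q − Q_b): 0.0, 40.0, 101.0, 61.0, 37.0, 22.0, 0.0 cfs.
ΣQ_DR = 261.0 cfs.
With Δt = 4 h = 14400 s, V = ΣQ_DR · Δt = 261.0 × 14400 = 3.76 × 10^6 ft³ = 86.3 acre-ft.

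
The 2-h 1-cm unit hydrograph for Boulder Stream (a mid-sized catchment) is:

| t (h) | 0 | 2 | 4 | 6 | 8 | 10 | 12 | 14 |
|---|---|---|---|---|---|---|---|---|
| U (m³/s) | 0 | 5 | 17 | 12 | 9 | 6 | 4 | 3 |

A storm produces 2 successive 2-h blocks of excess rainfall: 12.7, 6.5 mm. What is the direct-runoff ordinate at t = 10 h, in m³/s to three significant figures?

Q ≈ 13.5 m³/s

By discrete convolution, Q_j = Σ (P_i / 10 mm) · U_{j−i}.
At t = 10 h (j=5): Q = (12.7/10)·6 + (6.5/10)·9 = 13.5 m³/s.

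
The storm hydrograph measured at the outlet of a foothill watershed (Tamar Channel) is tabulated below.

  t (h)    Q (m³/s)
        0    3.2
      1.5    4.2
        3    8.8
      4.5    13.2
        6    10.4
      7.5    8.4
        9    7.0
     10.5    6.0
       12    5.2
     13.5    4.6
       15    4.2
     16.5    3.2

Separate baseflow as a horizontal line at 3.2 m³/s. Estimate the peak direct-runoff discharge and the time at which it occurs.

Subtracting baseflow gives direct-runoff ordinates: 0.0, 1.0, 5.6, 10.0, 7.2, 5.2, 3.8, 2.8, 2.0, 1.4, 1.0, 0.0 m³/s.
The maximum is 10.0 m³/s, occurring at the reading for t = 4.5 h.

Q_p = 10.0 m³/s at t = 4.5 h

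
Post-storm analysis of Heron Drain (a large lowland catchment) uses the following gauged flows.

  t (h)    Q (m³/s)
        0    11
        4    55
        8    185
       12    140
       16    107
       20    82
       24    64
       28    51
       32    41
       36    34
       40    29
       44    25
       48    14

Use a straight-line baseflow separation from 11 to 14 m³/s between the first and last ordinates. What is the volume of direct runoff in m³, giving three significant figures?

Direct-runoff ordinates (Q − Q_b): 0.00, 43.75, 173.50, 128.25, 95.00, 69.75, 51.50, 38.25, 28.00, 20.75, 15.50, 11.25, 0.00 m³/s.
ΣQ_DR = 675.5 m³/s.
With Δt = 4 h = 14400 s, V = ΣQ_DR · Δt = 675.5 × 14400 = 9.73 × 10^6 m³.

V ≈ 9.73 × 10^6 m³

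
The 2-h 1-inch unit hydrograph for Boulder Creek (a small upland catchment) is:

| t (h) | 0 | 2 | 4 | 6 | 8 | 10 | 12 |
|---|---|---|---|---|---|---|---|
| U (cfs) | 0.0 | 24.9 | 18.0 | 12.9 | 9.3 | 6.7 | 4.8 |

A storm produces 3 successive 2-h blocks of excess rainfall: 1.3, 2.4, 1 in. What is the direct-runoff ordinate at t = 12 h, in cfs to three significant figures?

Q ≈ 31.6 cfs

By discrete convolution, Q_j = Σ (P_i / 1 in) · U_{j−i}.
At t = 12 h (j=6): Q = (1.3/1)·4.8 + (2.4/1)·6.7 + (1/1)·9.3 = 31.6 cfs.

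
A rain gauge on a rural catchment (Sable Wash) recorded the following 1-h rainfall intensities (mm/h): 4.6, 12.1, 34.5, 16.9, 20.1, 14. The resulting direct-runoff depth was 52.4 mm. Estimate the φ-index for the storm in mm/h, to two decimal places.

Only the 5 blocks with intensity above φ contribute runoff: 12.1, 34.5, 16.9, 20.1, 14 mm/h.
Σ(I−φ)·Δt = d  ⇒  (12.1+34.5+16.9+20.1+14 − 5φ)·1 = 52.4
φ = (97.60 − 52.4/1) / 5 = 9.04 mm/h.

φ ≈ 9.04 mm/h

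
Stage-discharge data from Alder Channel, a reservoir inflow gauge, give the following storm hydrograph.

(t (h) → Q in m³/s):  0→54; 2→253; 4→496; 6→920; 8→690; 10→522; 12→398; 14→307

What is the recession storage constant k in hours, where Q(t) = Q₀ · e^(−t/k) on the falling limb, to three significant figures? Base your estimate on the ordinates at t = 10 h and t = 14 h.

On the falling limb, Q drops from 522 to 307 m³/s between t = 10 h and t = 14 h (Δt = 4 h).
k = −Δt / ln(Q₂/Q₁) = −4 / ln(307/522) = 7.54 h.

k ≈ 7.54 h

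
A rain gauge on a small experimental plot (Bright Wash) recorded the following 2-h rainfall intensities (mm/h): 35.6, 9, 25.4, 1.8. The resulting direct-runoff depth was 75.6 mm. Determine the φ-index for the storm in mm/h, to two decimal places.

φ ≈ 11.60 mm/h

Only the 2 blocks with intensity above φ contribute runoff: 35.6, 25.4 mm/h.
Σ(I−φ)·Δt = d  ⇒  (35.6+25.4 − 2φ)·2 = 75.6
φ = (61.00 − 75.6/2) / 2 = 11.60 mm/h.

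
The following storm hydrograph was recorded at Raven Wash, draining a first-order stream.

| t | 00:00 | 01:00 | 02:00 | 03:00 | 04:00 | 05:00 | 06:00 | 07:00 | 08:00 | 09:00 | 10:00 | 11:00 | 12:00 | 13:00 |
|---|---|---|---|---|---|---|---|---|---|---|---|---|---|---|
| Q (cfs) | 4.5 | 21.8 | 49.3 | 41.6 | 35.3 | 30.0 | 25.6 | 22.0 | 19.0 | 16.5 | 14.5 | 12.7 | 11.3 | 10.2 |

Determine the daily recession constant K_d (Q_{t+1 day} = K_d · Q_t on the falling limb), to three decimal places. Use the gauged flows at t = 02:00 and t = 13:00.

K_d ≈ 0.032

Between t = 02:00 and t = 13:00 the flow falls from 49.3 to 10.2 cfs over 11×1 h = 11 h.
Per-interval ratio K = (10.2/49.3)^(1/11) = 0.8666; K_d = K^(24/1) = 0.032.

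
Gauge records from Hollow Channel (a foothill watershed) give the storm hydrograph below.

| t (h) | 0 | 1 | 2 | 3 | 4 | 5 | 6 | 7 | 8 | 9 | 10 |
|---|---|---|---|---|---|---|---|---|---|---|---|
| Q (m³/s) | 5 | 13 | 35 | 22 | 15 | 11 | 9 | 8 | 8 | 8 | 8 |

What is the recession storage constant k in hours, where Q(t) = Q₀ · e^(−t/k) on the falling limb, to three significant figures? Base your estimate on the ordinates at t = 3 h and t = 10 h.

On the falling limb, Q drops from 22 to 8 m³/s between t = 3 h and t = 10 h (Δt = 7 h).
k = −Δt / ln(Q₂/Q₁) = −7 / ln(8/22) = 6.92 h.

k ≈ 6.92 h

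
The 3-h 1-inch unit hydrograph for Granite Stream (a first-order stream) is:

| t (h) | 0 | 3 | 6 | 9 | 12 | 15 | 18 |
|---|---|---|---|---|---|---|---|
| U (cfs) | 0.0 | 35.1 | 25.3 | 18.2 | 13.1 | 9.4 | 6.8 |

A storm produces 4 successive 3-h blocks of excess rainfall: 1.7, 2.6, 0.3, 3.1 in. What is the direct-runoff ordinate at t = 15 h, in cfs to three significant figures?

By discrete convolution, Q_j = Σ (P_i / 1 in) · U_{j−i}.
At t = 15 h (j=5): Q = (1.7/1)·9.4 + (2.6/1)·13.1 + (0.3/1)·18.2 + (3.1/1)·25.3 = 134 cfs.

Q ≈ 134 cfs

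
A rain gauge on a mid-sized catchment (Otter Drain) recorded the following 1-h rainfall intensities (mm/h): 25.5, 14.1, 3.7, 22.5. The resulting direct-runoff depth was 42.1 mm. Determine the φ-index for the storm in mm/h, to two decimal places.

φ ≈ 6.67 mm/h

Only the 3 blocks with intensity above φ contribute runoff: 25.5, 14.1, 22.5 mm/h.
Σ(I−φ)·Δt = d  ⇒  (25.5+14.1+22.5 − 3φ)·1 = 42.1
φ = (62.10 − 42.1/1) / 3 = 6.67 mm/h.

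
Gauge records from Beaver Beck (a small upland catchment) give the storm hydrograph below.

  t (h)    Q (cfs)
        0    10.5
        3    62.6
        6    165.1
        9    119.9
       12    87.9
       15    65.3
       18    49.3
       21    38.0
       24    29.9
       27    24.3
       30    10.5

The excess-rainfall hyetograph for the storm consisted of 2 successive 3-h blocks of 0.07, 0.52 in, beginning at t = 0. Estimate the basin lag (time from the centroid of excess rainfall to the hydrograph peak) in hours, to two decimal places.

Centroid of excess rainfall: t_c = Σ P_i·t̄_i / ΣP_i = 4.1441 h (block centres at 1.5, 4.5 h).
Hydrograph peak occurs at t = 6 h, so basin lag t_L = 6 − 4.1441 = 1.86 h.

t_L ≈ 1.86 h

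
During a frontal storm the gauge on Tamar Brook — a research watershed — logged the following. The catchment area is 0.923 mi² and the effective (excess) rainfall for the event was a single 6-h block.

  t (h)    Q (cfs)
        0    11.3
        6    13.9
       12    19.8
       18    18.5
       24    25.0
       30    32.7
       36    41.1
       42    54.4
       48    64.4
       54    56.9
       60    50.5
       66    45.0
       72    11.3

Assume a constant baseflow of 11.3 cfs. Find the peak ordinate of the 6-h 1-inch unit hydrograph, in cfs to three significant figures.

Direct runoff: 0.0, 2.6, 8.5, 7.2, 13.7, 21.4, 29.8, 43.1, 53.1, 45.6, 39.2, 33.7, 0.0 cfs; ΣQ_DR = 297.9 cfs, peak = 53.1 cfs.
Runoff depth d = ΣQ_DR·Δt / A = 297.9 × 21600 / (0.923 mi²) = 3.001 in.
The 1-inch UH is the DRH scaled by (1 in)/d, so U_p = 53.1 × 1/3.001 = 17.7 cfs.

U_p ≈ 17.7 cfs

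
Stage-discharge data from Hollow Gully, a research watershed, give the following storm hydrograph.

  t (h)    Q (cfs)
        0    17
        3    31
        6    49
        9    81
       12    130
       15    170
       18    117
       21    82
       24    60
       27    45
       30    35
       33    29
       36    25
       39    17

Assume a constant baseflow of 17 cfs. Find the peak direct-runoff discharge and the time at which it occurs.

Q_p = 153.0 cfs at t = 15 h

Subtracting baseflow gives direct-runoff ordinates: 0.0, 14.0, 32.0, 64.0, 113.0, 153.0, 100.0, 65.0, 43.0, 28.0, 18.0, 12.0, 8.0, 0.0 cfs.
The maximum is 153.0 cfs, occurring at the reading for t = 15 h.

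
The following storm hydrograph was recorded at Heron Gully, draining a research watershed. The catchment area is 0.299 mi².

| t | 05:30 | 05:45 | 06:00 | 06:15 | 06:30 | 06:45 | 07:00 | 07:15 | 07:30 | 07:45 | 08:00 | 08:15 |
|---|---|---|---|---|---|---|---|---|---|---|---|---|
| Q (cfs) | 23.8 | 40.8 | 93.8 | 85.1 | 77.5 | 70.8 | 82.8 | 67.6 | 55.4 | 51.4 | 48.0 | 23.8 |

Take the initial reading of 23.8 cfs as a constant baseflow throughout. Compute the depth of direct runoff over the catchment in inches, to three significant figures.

d ≈ 0.564 in

Direct runoff: 0.0, 17.0, 70.0, 61.3, 53.7, 47.0, 59.0, 43.8, 31.6, 27.6, 24.2, 0.0 cfs; ΣQ_DR = 435.2 cfs.
V = ΣQ_DR · Δt = 435.2 × 900 s = 3.917 × 10^5 ft³.
Over A = 0.299 mi², depth = V / A = 0.564 in.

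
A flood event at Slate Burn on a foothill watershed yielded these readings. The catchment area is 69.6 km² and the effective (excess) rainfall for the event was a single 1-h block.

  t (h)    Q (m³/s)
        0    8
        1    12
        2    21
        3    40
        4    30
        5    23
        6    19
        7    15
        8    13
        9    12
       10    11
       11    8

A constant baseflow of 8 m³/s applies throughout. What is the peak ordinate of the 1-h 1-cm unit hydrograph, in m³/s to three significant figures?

U_p ≈ 53.3 m³/s

Direct runoff: 0.0, 4.0, 13.0, 32.0, 22.0, 15.0, 11.0, 7.0, 5.0, 4.0, 3.0, 0.0 m³/s; ΣQ_DR = 116.0 m³/s, peak = 32.0 m³/s.
Runoff depth d = ΣQ_DR·Δt / A = 116.0 × 3600 / (69.6 km²) = 6.000 mm.
The 1-cm UH is the DRH scaled by (10 mm)/d, so U_p = 32.0 × 10/6.000 = 53.3 m³/s.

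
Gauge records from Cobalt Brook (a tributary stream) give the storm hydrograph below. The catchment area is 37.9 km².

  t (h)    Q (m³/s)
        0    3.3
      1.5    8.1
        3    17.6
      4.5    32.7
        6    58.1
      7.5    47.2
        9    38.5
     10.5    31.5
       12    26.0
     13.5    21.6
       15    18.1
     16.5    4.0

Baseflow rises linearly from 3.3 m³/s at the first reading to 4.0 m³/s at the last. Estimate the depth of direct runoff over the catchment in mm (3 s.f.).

d ≈ 37.5 mm

Direct runoff: 0.00, 4.74, 14.17, 29.21, 54.55, 43.58, 34.82, 27.75, 22.19, 17.73, 14.16, 0.00 m³/s; ΣQ_DR = 262.9 m³/s.
V = ΣQ_DR · Δt = 262.9 × 5400 s = 1.420 × 10^6 m³.
Over A = 37.9 km², depth = V / A = 37.5 mm.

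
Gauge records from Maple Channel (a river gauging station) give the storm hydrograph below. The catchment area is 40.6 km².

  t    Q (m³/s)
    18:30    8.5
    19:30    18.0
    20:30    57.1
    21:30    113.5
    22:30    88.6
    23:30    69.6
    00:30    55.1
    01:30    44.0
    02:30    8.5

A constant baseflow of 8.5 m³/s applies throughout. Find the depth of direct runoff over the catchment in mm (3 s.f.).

d ≈ 34.3 mm

Direct runoff: 0.0, 9.5, 48.6, 105.0, 80.1, 61.1, 46.6, 35.5, 0.0 m³/s; ΣQ_DR = 386.4 m³/s.
V = ΣQ_DR · Δt = 386.4 × 3600 s = 1.391 × 10^6 m³.
Over A = 40.6 km², depth = V / A = 34.3 mm.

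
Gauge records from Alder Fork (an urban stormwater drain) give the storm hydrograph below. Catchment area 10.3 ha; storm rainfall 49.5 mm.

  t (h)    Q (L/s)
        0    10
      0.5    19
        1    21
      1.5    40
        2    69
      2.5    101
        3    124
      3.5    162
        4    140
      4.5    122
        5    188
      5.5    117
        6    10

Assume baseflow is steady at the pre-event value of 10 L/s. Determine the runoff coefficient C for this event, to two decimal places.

ΣQ_DR = 993.0 L/s; V = ΣQ_DR·Δt = 1.787 × 10^6 L.
Runoff depth d = V / A = 17.35 mm.
C = d / P = 17.35 / 49.5 = 0.35.

C ≈ 0.35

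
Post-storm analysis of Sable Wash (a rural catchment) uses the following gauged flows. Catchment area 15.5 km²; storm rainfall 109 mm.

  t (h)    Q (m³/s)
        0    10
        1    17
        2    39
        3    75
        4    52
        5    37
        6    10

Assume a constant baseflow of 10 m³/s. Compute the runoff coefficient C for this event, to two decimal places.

ΣQ_DR = 170.0 m³/s; V = ΣQ_DR·Δt = 6.120 × 10^5 m³.
Runoff depth d = V / A = 39.48 mm.
C = d / P = 39.48 / 109 = 0.36.

C ≈ 0.36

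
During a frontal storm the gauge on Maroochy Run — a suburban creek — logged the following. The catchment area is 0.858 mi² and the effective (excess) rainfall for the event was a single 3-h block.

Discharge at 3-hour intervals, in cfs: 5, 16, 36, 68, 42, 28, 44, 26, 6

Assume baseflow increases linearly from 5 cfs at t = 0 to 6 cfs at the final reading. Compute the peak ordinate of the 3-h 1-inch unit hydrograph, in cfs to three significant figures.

Direct runoff: 0.00, 10.88, 30.75, 62.62, 36.50, 22.38, 38.25, 20.12, 0.00 cfs; ΣQ_DR = 221.5 cfs, peak = 62.62 cfs.
Runoff depth d = ΣQ_DR·Δt / A = 221.5 × 10800 / (0.858 mi²) = 1.200 in.
The 1-inch UH is the DRH scaled by (1 in)/d, so U_p = 62.62 × 1/1.200 = 52.2 cfs.

U_p ≈ 52.2 cfs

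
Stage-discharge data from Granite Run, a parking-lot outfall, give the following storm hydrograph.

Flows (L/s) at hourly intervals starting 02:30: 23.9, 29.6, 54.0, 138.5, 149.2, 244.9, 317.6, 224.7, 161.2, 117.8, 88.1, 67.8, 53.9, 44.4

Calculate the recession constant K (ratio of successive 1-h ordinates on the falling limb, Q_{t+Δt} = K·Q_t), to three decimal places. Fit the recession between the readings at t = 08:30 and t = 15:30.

K ≈ 0.755

Using the recession-limb readings at t = 08:30 and t = 15:30: Q falls from 317.6 to 44.4 L/s over 7 intervals.
K = (Q₂/Q₁)^(1/7) = (44.4/317.6)^(1/7) = 0.755.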